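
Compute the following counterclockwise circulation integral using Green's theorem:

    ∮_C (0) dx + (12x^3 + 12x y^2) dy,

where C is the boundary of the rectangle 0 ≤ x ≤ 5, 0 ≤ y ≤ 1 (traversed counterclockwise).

Green's theorem converts the closed line integral into a double integral over the enclosed region D:

    ∮_C P dx + Q dy = ∬_D (∂Q/∂x - ∂P/∂y) dA.

Here P = 0, Q = 12x^3 + 12x y^2, so

    ∂Q/∂x = 36x^2 + 12y^2,    ∂P/∂y = 0,
    ∂Q/∂x - ∂P/∂y = 36x^2 + 12y^2.

D is the region 0 ≤ x ≤ 5, 0 ≤ y ≤ 1. Evaluating the double integral:

    ∬_D (36x^2 + 12y^2) dA = ∫_0^{5} ∫_0^{1} (36x^2 + 12y^2) dy dx.

Inner (y from 0 to 1): 36x^2 + 4.
Outer (x from 0 to 5): 1520.

Therefore ∮_C P dx + Q dy = 1520.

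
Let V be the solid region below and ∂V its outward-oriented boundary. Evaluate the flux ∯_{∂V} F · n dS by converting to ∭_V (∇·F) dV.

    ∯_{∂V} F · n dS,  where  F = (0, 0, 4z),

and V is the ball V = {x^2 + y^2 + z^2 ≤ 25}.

By the divergence theorem,

    ∯_{∂V} F · n dS = ∭_V (∇ · F) dV.

Compute the divergence:
    ∇ · F = ∂F_x/∂x + ∂F_y/∂y + ∂F_z/∂z = 0 + 0 + 4 = 4.

In spherical coordinates, x = ρ sin(φ) cos(θ), y = ρ sin(φ) sin(θ), z = ρ cos(φ), dV = ρ^2 sin(φ) dρ dφ dθ, with 0 ≤ ρ ≤ 5, 0 ≤ φ ≤ π, 0 ≤ θ ≤ 2π.

The integrand, after substitution and multiplying by the volume element, becomes (4) · ρ^2 sin(φ), so

    ∭_V (∇·F) dV = ∫_0^{2π} ∫_0^{π} ∫_0^{5} (4) · ρ^2 sin(φ) dρ dφ dθ.

Inner (ρ from 0 to 5): 500sin(φ)/3.
Middle (φ from 0 to π): 1000/3.
Outer (θ from 0 to 2π): 2000π/3.

Therefore ∯_{∂V} F · n dS = 2000π/3.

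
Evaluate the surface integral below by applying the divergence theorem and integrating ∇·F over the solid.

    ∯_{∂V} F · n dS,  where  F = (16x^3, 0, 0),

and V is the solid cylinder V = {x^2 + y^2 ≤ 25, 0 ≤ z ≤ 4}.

By the divergence theorem,

    ∯_{∂V} F · n dS = ∭_V (∇ · F) dV.

Compute the divergence:
    ∇ · F = ∂F_x/∂x + ∂F_y/∂y + ∂F_z/∂z = 48x^2 + 0 + 0 = 48x^2.

In cylindrical coordinates, x = r cos(θ), y = r sin(θ), z = z, dV = r dr dθ dz, with 0 ≤ r ≤ 5, 0 ≤ θ ≤ 2π, 0 ≤ z ≤ 4.

The integrand, after substitution and multiplying by the volume element, becomes (48r^2cos(θ)^2) · r, so

    ∭_V (∇·F) dV = ∫_0^{2π} ∫_0^{5} ∫_0^{4} (48r^2cos(θ)^2) · r dz dr dθ.

Inner (z from 0 to 4): 192r^3cos(θ)^2.
Middle (r from 0 to 5): 30000cos(θ)^2.
Outer (θ from 0 to 2π): 30000π.

Therefore ∯_{∂V} F · n dS = 30000π.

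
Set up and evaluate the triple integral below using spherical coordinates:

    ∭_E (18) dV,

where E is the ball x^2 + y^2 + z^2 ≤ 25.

In spherical coordinates, x = ρ sin(φ) cos(θ), y = ρ sin(φ) sin(θ), z = ρ cos(φ), and dV = ρ^2 sin(φ) dρ dφ dθ.

The integrand becomes 18, so

    ∭_E (18) dV = ∫_{0}^{2π} ∫_{0}^{π} ∫_{0}^{5} (18) · ρ^2 sin(φ) dρ dφ dθ.

Inner (ρ): 750sin(φ).
Middle (φ): 1500.
Outer (θ): 3000π.

Therefore the triple integral equals 3000π.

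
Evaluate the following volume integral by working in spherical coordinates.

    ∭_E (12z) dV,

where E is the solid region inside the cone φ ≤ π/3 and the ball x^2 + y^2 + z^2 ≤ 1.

In spherical coordinates, x = ρ sin(φ) cos(θ), y = ρ sin(φ) sin(θ), z = ρ cos(φ), and dV = ρ^2 sin(φ) dρ dφ dθ.

The integrand becomes 12ρ cos(φ), so

    ∭_E (12z) dV = ∫_{0}^{2π} ∫_{0}^{π/3} ∫_{0}^{1} (12ρ cos(φ)) · ρ^2 sin(φ) dρ dφ dθ.

Inner (ρ): 3sin(2φ)/2.
Middle (φ): 9/8.
Outer (θ): 9π/4.

Therefore the triple integral equals 9π/4.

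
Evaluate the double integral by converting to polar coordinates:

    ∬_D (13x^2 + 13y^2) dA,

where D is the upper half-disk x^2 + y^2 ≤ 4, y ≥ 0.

The region D is 0 ≤ r ≤ 2, 0 ≤ θ ≤ π in polar coordinates, where x = r cos(θ), y = r sin(θ), and dA = r dr dθ.

Under the substitution, the integrand becomes 13r^2, so

    ∬_D (13x^2 + 13y^2) dA = ∫_{0}^{π} ∫_{0}^{2} (13r^2) · r dr dθ.

Inner integral (in r): ∫_{0}^{2} (13r^2) · r dr = 52.

Outer integral (in θ): ∫_{0}^{π} (52) dθ = 52π.

Therefore ∬_D (13x^2 + 13y^2) dA = 52π.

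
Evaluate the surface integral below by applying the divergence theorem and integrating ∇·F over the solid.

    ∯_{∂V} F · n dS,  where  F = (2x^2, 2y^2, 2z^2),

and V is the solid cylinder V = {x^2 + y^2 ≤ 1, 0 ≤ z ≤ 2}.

By the divergence theorem,

    ∯_{∂V} F · n dS = ∭_V (∇ · F) dV.

Compute the divergence:
    ∇ · F = ∂F_x/∂x + ∂F_y/∂y + ∂F_z/∂z = 4x + 4y + 4z.

In cylindrical coordinates, x = r cos(θ), y = r sin(θ), z = z, dV = r dr dθ dz, with 0 ≤ r ≤ 1, 0 ≤ θ ≤ 2π, 0 ≤ z ≤ 2.

The integrand, after substitution and multiplying by the volume element, becomes (4sqrt(2)r sin(θ + π/4) + 4z) · r, so

    ∭_V (∇·F) dV = ∫_0^{2π} ∫_0^{1} ∫_0^{2} (4sqrt(2)r sin(θ + π/4) + 4z) · r dz dr dθ.

Inner (z from 0 to 2): 8r (sqrt(2)r sin(θ + π/4) + 1).
Middle (r from 0 to 1): 8sqrt(2)sin(θ + π/4)/3 + 4.
Outer (θ from 0 to 2π): 8π.

Therefore ∯_{∂V} F · n dS = 8π.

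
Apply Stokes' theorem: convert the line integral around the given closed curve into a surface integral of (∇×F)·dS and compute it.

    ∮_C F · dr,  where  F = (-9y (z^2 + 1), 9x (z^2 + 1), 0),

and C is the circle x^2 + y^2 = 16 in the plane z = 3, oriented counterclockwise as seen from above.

Let S be the flat disk x^2 + y^2 ≤ 16 in the plane z = 3, with upward unit normal n̂ = ẑ. By Stokes' theorem,

    ∮_C F · dr = ∬_S (∇ × F) · n̂ dS = ∬_D (curl F)_z dA,

where D is the disk x^2 + y^2 ≤ 16.

Compute the curl of F = (-9y (z^2 + 1), 9x (z^2 + 1), 0):
    (∇ × F)_x = ∂F_z/∂y - ∂F_y/∂z = -18x z,
    (∇ × F)_y = ∂F_x/∂z - ∂F_z/∂x = -18y z,
    (∇ × F)_z = ∂F_y/∂x - ∂F_x/∂y = 18z^2 + 18.

On z = 3, (curl F)_z = 180.

Convert to polar (x = r cos θ, y = r sin θ, dA = r dr dθ); the integrand becomes 180, so

    ∬_D (curl F)_z dA = ∫_0^{2π} ∫_0^{4} (180) · r dr dθ.

Inner (r from 0 to 4): 1440.
Outer (θ from 0 to 2π): 2880π.

Therefore ∮_C F · dr = 2880π.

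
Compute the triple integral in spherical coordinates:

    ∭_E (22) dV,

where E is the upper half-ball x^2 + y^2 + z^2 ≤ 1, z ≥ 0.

In spherical coordinates, x = ρ sin(φ) cos(θ), y = ρ sin(φ) sin(θ), z = ρ cos(φ), and dV = ρ^2 sin(φ) dρ dφ dθ.

The integrand becomes 22, so

    ∭_E (22) dV = ∫_{0}^{2π} ∫_{0}^{π/2} ∫_{0}^{1} (22) · ρ^2 sin(φ) dρ dφ dθ.

Inner (ρ): 22sin(φ)/3.
Middle (φ): 22/3.
Outer (θ): 44π/3.

Therefore the triple integral equals 44π/3.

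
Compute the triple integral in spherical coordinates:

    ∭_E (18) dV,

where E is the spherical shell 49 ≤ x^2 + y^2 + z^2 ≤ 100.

In spherical coordinates, x = ρ sin(φ) cos(θ), y = ρ sin(φ) sin(θ), z = ρ cos(φ), and dV = ρ^2 sin(φ) dρ dφ dθ.

The integrand becomes 18, so

    ∭_E (18) dV = ∫_{0}^{2π} ∫_{0}^{π} ∫_{7}^{10} (18) · ρ^2 sin(φ) dρ dφ dθ.

Inner (ρ): 3942sin(φ).
Middle (φ): 7884.
Outer (θ): 15768π.

Therefore the triple integral equals 15768π.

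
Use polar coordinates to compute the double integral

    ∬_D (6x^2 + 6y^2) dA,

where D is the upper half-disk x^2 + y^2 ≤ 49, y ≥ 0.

The region D is 0 ≤ r ≤ 7, 0 ≤ θ ≤ π in polar coordinates, where x = r cos(θ), y = r sin(θ), and dA = r dr dθ.

Under the substitution, the integrand becomes 6r^2, so

    ∬_D (6x^2 + 6y^2) dA = ∫_{0}^{π} ∫_{0}^{7} (6r^2) · r dr dθ.

Inner integral (in r): ∫_{0}^{7} (6r^2) · r dr = 7203/2.

Outer integral (in θ): ∫_{0}^{π} (7203/2) dθ = 7203π/2.

Therefore ∬_D (6x^2 + 6y^2) dA = 7203π/2.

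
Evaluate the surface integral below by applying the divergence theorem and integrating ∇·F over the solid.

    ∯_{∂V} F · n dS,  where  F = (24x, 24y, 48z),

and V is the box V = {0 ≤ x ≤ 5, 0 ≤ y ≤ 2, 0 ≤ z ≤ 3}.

By the divergence theorem,

    ∯_{∂V} F · n dS = ∭_V (∇ · F) dV.

Compute the divergence:
    ∇ · F = ∂F_x/∂x + ∂F_y/∂y + ∂F_z/∂z = 24 + 24 + 48 = 96.

V is a rectangular box, so dV = dx dy dz with 0 ≤ x ≤ 5, 0 ≤ y ≤ 2, 0 ≤ z ≤ 3.

Integrate (96) over V as an iterated integral:

    ∭_V (∇·F) dV = ∫_0^{5} ∫_0^{2} ∫_0^{3} (96) dz dy dx.

Inner (z from 0 to 3): 288.
Middle (y from 0 to 2): 576.
Outer (x from 0 to 5): 2880.

Therefore ∯_{∂V} F · n dS = 2880.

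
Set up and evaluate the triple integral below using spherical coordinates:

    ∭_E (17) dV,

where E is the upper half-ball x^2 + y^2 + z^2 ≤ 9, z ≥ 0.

In spherical coordinates, x = ρ sin(φ) cos(θ), y = ρ sin(φ) sin(θ), z = ρ cos(φ), and dV = ρ^2 sin(φ) dρ dφ dθ.

The integrand becomes 17, so

    ∭_E (17) dV = ∫_{0}^{2π} ∫_{0}^{π/2} ∫_{0}^{3} (17) · ρ^2 sin(φ) dρ dφ dθ.

Inner (ρ): 153sin(φ).
Middle (φ): 153.
Outer (θ): 306π.

Therefore the triple integral equals 306π.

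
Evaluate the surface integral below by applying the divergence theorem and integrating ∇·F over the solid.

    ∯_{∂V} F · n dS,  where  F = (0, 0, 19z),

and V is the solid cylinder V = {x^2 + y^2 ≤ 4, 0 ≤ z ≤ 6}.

By the divergence theorem,

    ∯_{∂V} F · n dS = ∭_V (∇ · F) dV.

Compute the divergence:
    ∇ · F = ∂F_x/∂x + ∂F_y/∂y + ∂F_z/∂z = 0 + 0 + 19 = 19.

In cylindrical coordinates, x = r cos(θ), y = r sin(θ), z = z, dV = r dr dθ dz, with 0 ≤ r ≤ 2, 0 ≤ θ ≤ 2π, 0 ≤ z ≤ 6.

The integrand, after substitution and multiplying by the volume element, becomes (19) · r, so

    ∭_V (∇·F) dV = ∫_0^{2π} ∫_0^{2} ∫_0^{6} (19) · r dz dr dθ.

Inner (z from 0 to 6): 114r.
Middle (r from 0 to 2): 228.
Outer (θ from 0 to 2π): 456π.

Therefore ∯_{∂V} F · n dS = 456π.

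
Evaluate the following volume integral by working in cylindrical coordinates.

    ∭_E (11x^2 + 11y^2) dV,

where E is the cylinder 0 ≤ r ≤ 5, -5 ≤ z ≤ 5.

In cylindrical coordinates, x = r cos(θ), y = r sin(θ), z = z, and dV = r dr dθ dz.

The integrand becomes 11r^2, so

    ∭_E (11x^2 + 11y^2) dV = ∫_{0}^{2π} ∫_{0}^{5} ∫_{-5}^{5} (11r^2) · r dz dr dθ.

Inner (z): 110r^3.
Middle (r from 0 to 5): 34375/2.
Outer (θ): 34375π.

Therefore the triple integral equals 34375π.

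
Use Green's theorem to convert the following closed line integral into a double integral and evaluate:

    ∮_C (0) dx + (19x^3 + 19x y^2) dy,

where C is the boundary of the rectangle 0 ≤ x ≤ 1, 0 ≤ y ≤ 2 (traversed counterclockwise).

Green's theorem converts the closed line integral into a double integral over the enclosed region D:

    ∮_C P dx + Q dy = ∬_D (∂Q/∂x - ∂P/∂y) dA.

Here P = 0, Q = 19x^3 + 19x y^2, so

    ∂Q/∂x = 57x^2 + 19y^2,    ∂P/∂y = 0,
    ∂Q/∂x - ∂P/∂y = 57x^2 + 19y^2.

D is the region 0 ≤ x ≤ 1, 0 ≤ y ≤ 2. Evaluating the double integral:

    ∬_D (57x^2 + 19y^2) dA = ∫_0^{1} ∫_0^{2} (57x^2 + 19y^2) dy dx.

Inner (y from 0 to 2): 114x^2 + 152/3.
Outer (x from 0 to 1): 266/3.

Therefore ∮_C P dx + Q dy = 266/3.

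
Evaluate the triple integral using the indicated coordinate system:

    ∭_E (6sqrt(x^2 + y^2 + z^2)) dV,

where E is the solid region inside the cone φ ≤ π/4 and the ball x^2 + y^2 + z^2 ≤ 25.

In spherical coordinates, x = ρ sin(φ) cos(θ), y = ρ sin(φ) sin(θ), z = ρ cos(φ), and dV = ρ^2 sin(φ) dρ dφ dθ.

The integrand becomes 6ρ, so

    ∭_E (6sqrt(x^2 + y^2 + z^2)) dV = ∫_{0}^{2π} ∫_{0}^{π/4} ∫_{0}^{5} (6ρ) · ρ^2 sin(φ) dρ dφ dθ.

Inner (ρ): 1875sin(φ)/2.
Middle (φ): 1875/2 - 1875sqrt(2)/4.
Outer (θ): 1875π (2 - sqrt(2))/2.

Therefore the triple integral equals 1875π (2 - sqrt(2))/2.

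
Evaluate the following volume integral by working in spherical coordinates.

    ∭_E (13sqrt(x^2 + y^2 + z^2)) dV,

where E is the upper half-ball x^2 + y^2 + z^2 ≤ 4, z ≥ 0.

In spherical coordinates, x = ρ sin(φ) cos(θ), y = ρ sin(φ) sin(θ), z = ρ cos(φ), and dV = ρ^2 sin(φ) dρ dφ dθ.

The integrand becomes 13ρ, so

    ∭_E (13sqrt(x^2 + y^2 + z^2)) dV = ∫_{0}^{2π} ∫_{0}^{π/2} ∫_{0}^{2} (13ρ) · ρ^2 sin(φ) dρ dφ dθ.

Inner (ρ): 52sin(φ).
Middle (φ): 52.
Outer (θ): 104π.

Therefore the triple integral equals 104π.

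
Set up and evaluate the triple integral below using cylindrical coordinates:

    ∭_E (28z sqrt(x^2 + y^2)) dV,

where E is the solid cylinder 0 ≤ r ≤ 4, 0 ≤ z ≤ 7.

In cylindrical coordinates, x = r cos(θ), y = r sin(θ), z = z, and dV = r dr dθ dz.

The integrand becomes 28r z, so

    ∭_E (28z sqrt(x^2 + y^2)) dV = ∫_{0}^{2π} ∫_{0}^{4} ∫_{0}^{7} (28r z) · r dz dr dθ.

Inner (z): 686r^2.
Middle (r from 0 to 4): 43904/3.
Outer (θ): 87808π/3.

Therefore the triple integral equals 87808π/3.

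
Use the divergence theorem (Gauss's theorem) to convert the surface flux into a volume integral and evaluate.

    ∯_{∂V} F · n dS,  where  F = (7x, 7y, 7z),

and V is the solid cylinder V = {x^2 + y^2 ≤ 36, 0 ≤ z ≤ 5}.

By the divergence theorem,

    ∯_{∂V} F · n dS = ∭_V (∇ · F) dV.

Compute the divergence:
    ∇ · F = ∂F_x/∂x + ∂F_y/∂y + ∂F_z/∂z = 7 + 7 + 7 = 21.

In cylindrical coordinates, x = r cos(θ), y = r sin(θ), z = z, dV = r dr dθ dz, with 0 ≤ r ≤ 6, 0 ≤ θ ≤ 2π, 0 ≤ z ≤ 5.

The integrand, after substitution and multiplying by the volume element, becomes (21) · r, so

    ∭_V (∇·F) dV = ∫_0^{2π} ∫_0^{6} ∫_0^{5} (21) · r dz dr dθ.

Inner (z from 0 to 5): 105r.
Middle (r from 0 to 6): 1890.
Outer (θ from 0 to 2π): 3780π.

Therefore ∯_{∂V} F · n dS = 3780π.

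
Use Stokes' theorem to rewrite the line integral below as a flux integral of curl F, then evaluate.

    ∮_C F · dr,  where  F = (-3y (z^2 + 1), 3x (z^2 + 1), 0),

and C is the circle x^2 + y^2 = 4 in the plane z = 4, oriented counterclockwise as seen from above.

Let S be the flat disk x^2 + y^2 ≤ 4 in the plane z = 4, with upward unit normal n̂ = ẑ. By Stokes' theorem,

    ∮_C F · dr = ∬_S (∇ × F) · n̂ dS = ∬_D (curl F)_z dA,

where D is the disk x^2 + y^2 ≤ 4.

Compute the curl of F = (-3y (z^2 + 1), 3x (z^2 + 1), 0):
    (∇ × F)_x = ∂F_z/∂y - ∂F_y/∂z = -6x z,
    (∇ × F)_y = ∂F_x/∂z - ∂F_z/∂x = -6y z,
    (∇ × F)_z = ∂F_y/∂x - ∂F_x/∂y = 6z^2 + 6.

On z = 4, (curl F)_z = 102.

Convert to polar (x = r cos θ, y = r sin θ, dA = r dr dθ); the integrand becomes 102, so

    ∬_D (curl F)_z dA = ∫_0^{2π} ∫_0^{2} (102) · r dr dθ.

Inner (r from 0 to 2): 204.
Outer (θ from 0 to 2π): 408π.

Therefore ∮_C F · dr = 408π.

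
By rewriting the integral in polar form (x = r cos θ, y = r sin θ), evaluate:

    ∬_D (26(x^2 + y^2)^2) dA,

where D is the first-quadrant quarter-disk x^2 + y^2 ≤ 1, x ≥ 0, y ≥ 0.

The region D is 0 ≤ r ≤ 1, 0 ≤ θ ≤ π/2 in polar coordinates, where x = r cos(θ), y = r sin(θ), and dA = r dr dθ.

Under the substitution, the integrand becomes 26r^4, so

    ∬_D (26(x^2 + y^2)^2) dA = ∫_{0}^{π/2} ∫_{0}^{1} (26r^4) · r dr dθ.

Inner integral (in r): ∫_{0}^{1} (26r^4) · r dr = 13/3.

Outer integral (in θ): ∫_{0}^{π/2} (13/3) dθ = 13π/6.

Therefore ∬_D (26(x^2 + y^2)^2) dA = 13π/6.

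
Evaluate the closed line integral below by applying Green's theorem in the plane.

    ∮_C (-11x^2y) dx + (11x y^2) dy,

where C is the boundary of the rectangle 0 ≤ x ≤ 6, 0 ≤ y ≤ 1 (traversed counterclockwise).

Green's theorem converts the closed line integral into a double integral over the enclosed region D:

    ∮_C P dx + Q dy = ∬_D (∂Q/∂x - ∂P/∂y) dA.

Here P = -11x^2y, Q = 11x y^2, so

    ∂Q/∂x = 11y^2,    ∂P/∂y = -11x^2,
    ∂Q/∂x - ∂P/∂y = 11x^2 + 11y^2.

D is the region 0 ≤ x ≤ 6, 0 ≤ y ≤ 1. Evaluating the double integral:

    ∬_D (11x^2 + 11y^2) dA = ∫_0^{6} ∫_0^{1} (11x^2 + 11y^2) dy dx.

Inner (y from 0 to 1): 11x^2 + 11/3.
Outer (x from 0 to 6): 814.

Therefore ∮_C P dx + Q dy = 814.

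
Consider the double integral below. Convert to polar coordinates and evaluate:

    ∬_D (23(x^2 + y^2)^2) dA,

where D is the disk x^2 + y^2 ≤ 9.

The region D is 0 ≤ r ≤ 3, 0 ≤ θ ≤ 2π in polar coordinates, where x = r cos(θ), y = r sin(θ), and dA = r dr dθ.

Under the substitution, the integrand becomes 23r^4, so

    ∬_D (23(x^2 + y^2)^2) dA = ∫_{0}^{2π} ∫_{0}^{3} (23r^4) · r dr dθ.

Inner integral (in r): ∫_{0}^{3} (23r^4) · r dr = 5589/2.

Outer integral (in θ): ∫_{0}^{2π} (5589/2) dθ = 5589π.

Therefore ∬_D (23(x^2 + y^2)^2) dA = 5589π.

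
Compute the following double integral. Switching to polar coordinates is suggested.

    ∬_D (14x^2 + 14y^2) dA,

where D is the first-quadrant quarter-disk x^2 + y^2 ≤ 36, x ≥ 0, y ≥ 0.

The region D is 0 ≤ r ≤ 6, 0 ≤ θ ≤ π/2 in polar coordinates, where x = r cos(θ), y = r sin(θ), and dA = r dr dθ.

Under the substitution, the integrand becomes 14r^2, so

    ∬_D (14x^2 + 14y^2) dA = ∫_{0}^{π/2} ∫_{0}^{6} (14r^2) · r dr dθ.

Inner integral (in r): ∫_{0}^{6} (14r^2) · r dr = 4536.

Outer integral (in θ): ∫_{0}^{π/2} (4536) dθ = 2268π.

Therefore ∬_D (14x^2 + 14y^2) dA = 2268π.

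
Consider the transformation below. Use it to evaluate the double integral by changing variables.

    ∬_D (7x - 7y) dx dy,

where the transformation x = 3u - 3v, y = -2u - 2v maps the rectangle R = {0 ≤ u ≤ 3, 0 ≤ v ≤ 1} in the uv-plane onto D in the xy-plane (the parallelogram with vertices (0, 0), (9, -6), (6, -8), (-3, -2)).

Compute the Jacobian determinant of (x, y) with respect to (u, v):

    ∂(x,y)/∂(u,v) = | 3  -3 | = (3)(-2) - (-3)(-2) = -12.
                   | -2  -2 |

Its absolute value is |J| = 12 (the area scaling factor).

Substituting x = 3u - 3v, y = -2u - 2v into the integrand,

    7x - 7y → 35u - 7v,

so the integral becomes

    ∬_R (35u - 7v) · |J| du dv = ∫_0^3 ∫_0^1 (420u - 84v) dv du.

Inner (v): 420u - 42.
Outer (u): 1764.

Therefore ∬_D (7x - 7y) dx dy = 1764.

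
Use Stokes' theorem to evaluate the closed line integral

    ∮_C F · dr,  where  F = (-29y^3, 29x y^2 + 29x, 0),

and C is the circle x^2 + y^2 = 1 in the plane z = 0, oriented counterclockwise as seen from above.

Let S be the flat disk x^2 + y^2 ≤ 1 in the plane z = 0, with upward unit normal n̂ = ẑ. By Stokes' theorem,

    ∮_C F · dr = ∬_S (∇ × F) · n̂ dS = ∬_D (curl F)_z dA,

where D is the disk x^2 + y^2 ≤ 1.

Compute the curl of F = (-29y^3, 29x y^2 + 29x, 0):
    (∇ × F)_x = ∂F_z/∂y - ∂F_y/∂z = 0,
    (∇ × F)_y = ∂F_x/∂z - ∂F_z/∂x = 0,
    (∇ × F)_z = ∂F_y/∂x - ∂F_x/∂y = 116y^2 + 29.

On z = 0, (curl F)_z = 116y^2 + 29.

Convert to polar (x = r cos θ, y = r sin θ, dA = r dr dθ); the integrand becomes 116r^2sin(θ)^2 + 29, so

    ∬_D (curl F)_z dA = ∫_0^{2π} ∫_0^{1} (116r^2sin(θ)^2 + 29) · r dr dθ.

Inner (r from 0 to 1): 29sin(θ)^2 + 29/2.
Outer (θ from 0 to 2π): 58π.

Therefore ∮_C F · dr = 58π.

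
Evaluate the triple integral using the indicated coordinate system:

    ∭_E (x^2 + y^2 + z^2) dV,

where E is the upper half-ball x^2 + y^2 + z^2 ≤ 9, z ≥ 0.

In spherical coordinates, x = ρ sin(φ) cos(θ), y = ρ sin(φ) sin(θ), z = ρ cos(φ), and dV = ρ^2 sin(φ) dρ dφ dθ.

The integrand becomes ρ^2, so

    ∭_E (x^2 + y^2 + z^2) dV = ∫_{0}^{2π} ∫_{0}^{π/2} ∫_{0}^{3} (ρ^2) · ρ^2 sin(φ) dρ dφ dθ.

Inner (ρ): 243sin(φ)/5.
Middle (φ): 243/5.
Outer (θ): 486π/5.

Therefore the triple integral equals 486π/5.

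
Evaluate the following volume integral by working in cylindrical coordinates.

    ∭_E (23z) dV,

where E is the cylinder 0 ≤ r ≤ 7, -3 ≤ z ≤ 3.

In cylindrical coordinates, x = r cos(θ), y = r sin(θ), z = z, and dV = r dr dθ dz.

The integrand becomes 23z, so

    ∭_E (23z) dV = ∫_{0}^{2π} ∫_{0}^{7} ∫_{-3}^{3} (23z) · r dz dr dθ.

Inner (z): 0.
Middle (r from 0 to 7): 0.
Outer (θ): 0.

Therefore the triple integral equals 0.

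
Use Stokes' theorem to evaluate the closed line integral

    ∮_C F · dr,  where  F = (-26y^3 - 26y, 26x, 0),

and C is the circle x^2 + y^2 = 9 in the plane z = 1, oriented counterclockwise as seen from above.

Let S be the flat disk x^2 + y^2 ≤ 9 in the plane z = 1, with upward unit normal n̂ = ẑ. By Stokes' theorem,

    ∮_C F · dr = ∬_S (∇ × F) · n̂ dS = ∬_D (curl F)_z dA,

where D is the disk x^2 + y^2 ≤ 9.

Compute the curl of F = (-26y^3 - 26y, 26x, 0):
    (∇ × F)_x = ∂F_z/∂y - ∂F_y/∂z = 0,
    (∇ × F)_y = ∂F_x/∂z - ∂F_z/∂x = 0,
    (∇ × F)_z = ∂F_y/∂x - ∂F_x/∂y = 78y^2 + 52.

On z = 1, (curl F)_z = 78y^2 + 52.

Convert to polar (x = r cos θ, y = r sin θ, dA = r dr dθ); the integrand becomes 78r^2sin(θ)^2 + 52, so

    ∬_D (curl F)_z dA = ∫_0^{2π} ∫_0^{3} (78r^2sin(θ)^2 + 52) · r dr dθ.

Inner (r from 0 to 3): 3159sin(θ)^2/2 + 234.
Outer (θ from 0 to 2π): 4095π/2.

Therefore ∮_C F · dr = 4095π/2.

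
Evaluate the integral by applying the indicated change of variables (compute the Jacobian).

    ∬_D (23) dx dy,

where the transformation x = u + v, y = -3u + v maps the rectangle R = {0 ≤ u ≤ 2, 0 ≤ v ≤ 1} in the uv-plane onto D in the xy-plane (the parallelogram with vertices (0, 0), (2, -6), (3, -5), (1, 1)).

Compute the Jacobian determinant of (x, y) with respect to (u, v):

    ∂(x,y)/∂(u,v) = | 1  1 | = (1)(1) - (1)(-3) = 4.
                   | -3  1 |

Its absolute value is |J| = 4 (the area scaling factor).

Substituting x = u + v, y = -3u + v into the integrand,

    23 → 23,

so the integral becomes

    ∬_R (23) · |J| du dv = ∫_0^2 ∫_0^1 (92) dv du.

Inner (v): 92.
Outer (u): 184.

Therefore ∬_D (23) dx dy = 184.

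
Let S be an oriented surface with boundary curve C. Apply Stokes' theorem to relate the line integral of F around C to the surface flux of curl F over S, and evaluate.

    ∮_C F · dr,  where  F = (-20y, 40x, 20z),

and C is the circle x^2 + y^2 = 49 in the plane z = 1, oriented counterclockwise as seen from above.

Let S be the flat disk x^2 + y^2 ≤ 49 in the plane z = 1, with upward unit normal n̂ = ẑ. By Stokes' theorem,

    ∮_C F · dr = ∬_S (∇ × F) · n̂ dS = ∬_D (curl F)_z dA,

where D is the disk x^2 + y^2 ≤ 49.

Compute the curl of F = (-20y, 40x, 20z):
    (∇ × F)_x = ∂F_z/∂y - ∂F_y/∂z = 0,
    (∇ × F)_y = ∂F_x/∂z - ∂F_z/∂x = 0,
    (∇ × F)_z = ∂F_y/∂x - ∂F_x/∂y = 60.

On z = 1, (curl F)_z = 60.

Convert to polar (x = r cos θ, y = r sin θ, dA = r dr dθ); the integrand becomes 60, so

    ∬_D (curl F)_z dA = ∫_0^{2π} ∫_0^{7} (60) · r dr dθ.

Inner (r from 0 to 7): 1470.
Outer (θ from 0 to 2π): 2940π.

Therefore ∮_C F · dr = 2940π.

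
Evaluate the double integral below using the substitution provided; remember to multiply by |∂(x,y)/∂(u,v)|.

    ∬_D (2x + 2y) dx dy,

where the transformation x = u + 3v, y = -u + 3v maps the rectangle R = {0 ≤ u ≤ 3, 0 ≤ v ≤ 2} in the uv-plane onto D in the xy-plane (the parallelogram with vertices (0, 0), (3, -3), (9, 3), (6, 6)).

Compute the Jacobian determinant of (x, y) with respect to (u, v):

    ∂(x,y)/∂(u,v) = | 1  3 | = (1)(3) - (3)(-1) = 6.
                   | -1  3 |

Its absolute value is |J| = 6 (the area scaling factor).

Substituting x = u + 3v, y = -u + 3v into the integrand,

    2x + 2y → 12v,

so the integral becomes

    ∬_R (12v) · |J| du dv = ∫_0^3 ∫_0^2 (72v) dv du.

Inner (v): 144.
Outer (u): 432.

Therefore ∬_D (2x + 2y) dx dy = 432.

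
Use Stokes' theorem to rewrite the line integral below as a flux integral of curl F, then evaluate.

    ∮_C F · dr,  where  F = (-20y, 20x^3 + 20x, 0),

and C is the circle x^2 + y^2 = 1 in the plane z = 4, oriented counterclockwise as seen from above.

Let S be the flat disk x^2 + y^2 ≤ 1 in the plane z = 4, with upward unit normal n̂ = ẑ. By Stokes' theorem,

    ∮_C F · dr = ∬_S (∇ × F) · n̂ dS = ∬_D (curl F)_z dA,

where D is the disk x^2 + y^2 ≤ 1.

Compute the curl of F = (-20y, 20x^3 + 20x, 0):
    (∇ × F)_x = ∂F_z/∂y - ∂F_y/∂z = 0,
    (∇ × F)_y = ∂F_x/∂z - ∂F_z/∂x = 0,
    (∇ × F)_z = ∂F_y/∂x - ∂F_x/∂y = 60x^2 + 40.

On z = 4, (curl F)_z = 60x^2 + 40.

Convert to polar (x = r cos θ, y = r sin θ, dA = r dr dθ); the integrand becomes 60r^2cos(θ)^2 + 40, so

    ∬_D (curl F)_z dA = ∫_0^{2π} ∫_0^{1} (60r^2cos(θ)^2 + 40) · r dr dθ.

Inner (r from 0 to 1): 15cos(θ)^2 + 20.
Outer (θ from 0 to 2π): 55π.

Therefore ∮_C F · dr = 55π.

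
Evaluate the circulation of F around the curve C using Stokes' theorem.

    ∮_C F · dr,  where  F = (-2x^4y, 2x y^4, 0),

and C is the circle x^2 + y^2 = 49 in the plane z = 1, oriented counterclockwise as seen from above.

Let S be the flat disk x^2 + y^2 ≤ 49 in the plane z = 1, with upward unit normal n̂ = ẑ. By Stokes' theorem,

    ∮_C F · dr = ∬_S (∇ × F) · n̂ dS = ∬_D (curl F)_z dA,

where D is the disk x^2 + y^2 ≤ 49.

Compute the curl of F = (-2x^4y, 2x y^4, 0):
    (∇ × F)_x = ∂F_z/∂y - ∂F_y/∂z = 0,
    (∇ × F)_y = ∂F_x/∂z - ∂F_z/∂x = 0,
    (∇ × F)_z = ∂F_y/∂x - ∂F_x/∂y = 2x^4 + 2y^4.

On z = 1, (curl F)_z = 2x^4 + 2y^4.

Convert to polar (x = r cos θ, y = r sin θ, dA = r dr dθ); the integrand becomes 2r^4(sin(θ)^4 + cos(θ)^4), so

    ∬_D (curl F)_z dA = ∫_0^{2π} ∫_0^{7} (2r^4(sin(θ)^4 + cos(θ)^4)) · r dr dθ.

Inner (r from 0 to 7): 117649sin(θ)^4/3 + 117649cos(θ)^4/3.
Outer (θ from 0 to 2π): 117649π/2.

Therefore ∮_C F · dr = 117649π/2.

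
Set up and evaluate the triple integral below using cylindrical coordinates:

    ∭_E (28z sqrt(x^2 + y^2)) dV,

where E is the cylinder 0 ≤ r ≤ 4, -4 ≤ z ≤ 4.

In cylindrical coordinates, x = r cos(θ), y = r sin(θ), z = z, and dV = r dr dθ dz.

The integrand becomes 28r z, so

    ∭_E (28z sqrt(x^2 + y^2)) dV = ∫_{0}^{2π} ∫_{0}^{4} ∫_{-4}^{4} (28r z) · r dz dr dθ.

Inner (z): 0.
Middle (r from 0 to 4): 0.
Outer (θ): 0.

Therefore the triple integral equals 0.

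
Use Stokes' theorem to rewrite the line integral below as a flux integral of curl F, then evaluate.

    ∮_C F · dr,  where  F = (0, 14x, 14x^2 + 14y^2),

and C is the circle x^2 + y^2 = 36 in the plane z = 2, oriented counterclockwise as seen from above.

Let S be the flat disk x^2 + y^2 ≤ 36 in the plane z = 2, with upward unit normal n̂ = ẑ. By Stokes' theorem,

    ∮_C F · dr = ∬_S (∇ × F) · n̂ dS = ∬_D (curl F)_z dA,

where D is the disk x^2 + y^2 ≤ 36.

Compute the curl of F = (0, 14x, 14x^2 + 14y^2):
    (∇ × F)_x = ∂F_z/∂y - ∂F_y/∂z = 28y,
    (∇ × F)_y = ∂F_x/∂z - ∂F_z/∂x = -28x,
    (∇ × F)_z = ∂F_y/∂x - ∂F_x/∂y = 14.

On z = 2, (curl F)_z = 14.

Convert to polar (x = r cos θ, y = r sin θ, dA = r dr dθ); the integrand becomes 14, so

    ∬_D (curl F)_z dA = ∫_0^{2π} ∫_0^{6} (14) · r dr dθ.

Inner (r from 0 to 6): 252.
Outer (θ from 0 to 2π): 504π.

Therefore ∮_C F · dr = 504π.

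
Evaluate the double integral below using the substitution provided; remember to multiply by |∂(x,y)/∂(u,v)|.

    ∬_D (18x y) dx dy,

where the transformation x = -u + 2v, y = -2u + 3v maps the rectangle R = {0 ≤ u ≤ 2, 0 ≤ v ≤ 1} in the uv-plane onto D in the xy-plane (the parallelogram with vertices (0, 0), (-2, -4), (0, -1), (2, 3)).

Compute the Jacobian determinant of (x, y) with respect to (u, v):

    ∂(x,y)/∂(u,v) = | -1  2 | = (-1)(3) - (2)(-2) = 1.
                   | -2  3 |

Its absolute value is |J| = 1 (the area scaling factor).

Substituting x = -u + 2v, y = -2u + 3v into the integrand,

    18x y → 36u^2 - 126u v + 108v^2,

so the integral becomes

    ∬_R (36u^2 - 126u v + 108v^2) · |J| du dv = ∫_0^2 ∫_0^1 (36u^2 - 126u v + 108v^2) dv du.

Inner (v): 36u^2 - 63u + 36.
Outer (u): 42.

Therefore ∬_D (18x y) dx dy = 42.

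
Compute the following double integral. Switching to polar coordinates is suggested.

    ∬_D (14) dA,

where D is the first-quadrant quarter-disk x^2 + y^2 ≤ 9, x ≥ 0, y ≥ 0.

The region D is 0 ≤ r ≤ 3, 0 ≤ θ ≤ π/2 in polar coordinates, where x = r cos(θ), y = r sin(θ), and dA = r dr dθ.

Under the substitution, the integrand becomes 14, so

    ∬_D (14) dA = ∫_{0}^{π/2} ∫_{0}^{3} (14) · r dr dθ.

Inner integral (in r): ∫_{0}^{3} (14) · r dr = 63.

Outer integral (in θ): ∫_{0}^{π/2} (63) dθ = 63π/2.

Therefore ∬_D (14) dA = 63π/2.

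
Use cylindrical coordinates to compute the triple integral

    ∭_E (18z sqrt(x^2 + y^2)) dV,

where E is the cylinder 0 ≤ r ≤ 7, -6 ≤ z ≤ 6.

In cylindrical coordinates, x = r cos(θ), y = r sin(θ), z = z, and dV = r dr dθ dz.

The integrand becomes 18r z, so

    ∭_E (18z sqrt(x^2 + y^2)) dV = ∫_{0}^{2π} ∫_{0}^{7} ∫_{-6}^{6} (18r z) · r dz dr dθ.

Inner (z): 0.
Middle (r from 0 to 7): 0.
Outer (θ): 0.

Therefore the triple integral equals 0.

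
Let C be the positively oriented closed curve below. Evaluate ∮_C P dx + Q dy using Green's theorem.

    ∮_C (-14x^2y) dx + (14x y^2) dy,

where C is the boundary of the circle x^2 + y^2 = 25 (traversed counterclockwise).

Green's theorem converts the closed line integral into a double integral over the enclosed region D:

    ∮_C P dx + Q dy = ∬_D (∂Q/∂x - ∂P/∂y) dA.

Here P = -14x^2y, Q = 14x y^2, so

    ∂Q/∂x = 14y^2,    ∂P/∂y = -14x^2,
    ∂Q/∂x - ∂P/∂y = 14x^2 + 14y^2.

D is the region x^2 + y^2 ≤ 25. Evaluating the double integral:

In polar coordinates (x = r cos θ, y = r sin θ, dA = r dr dθ) the integrand becomes 14r^2, so

    ∬_D (14x^2 + 14y^2) dA = ∫_0^{2π} ∫_0^{5} (14r^2) · r dr dθ.

Inner (r from 0 to 5): 4375/2.
Outer (θ from 0 to 2π): 4375π.

Therefore ∮_C P dx + Q dy = 4375π.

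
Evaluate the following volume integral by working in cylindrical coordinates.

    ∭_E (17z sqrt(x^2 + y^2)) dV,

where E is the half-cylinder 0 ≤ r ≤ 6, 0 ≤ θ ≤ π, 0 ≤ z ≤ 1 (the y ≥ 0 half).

In cylindrical coordinates, x = r cos(θ), y = r sin(θ), z = z, and dV = r dr dθ dz.

The integrand becomes 17r z, so

    ∭_E (17z sqrt(x^2 + y^2)) dV = ∫_{0}^{π} ∫_{0}^{6} ∫_{0}^{1} (17r z) · r dz dr dθ.

Inner (z): 17r^2/2.
Middle (r from 0 to 6): 612.
Outer (θ): 612π.

Therefore the triple integral equals 612π.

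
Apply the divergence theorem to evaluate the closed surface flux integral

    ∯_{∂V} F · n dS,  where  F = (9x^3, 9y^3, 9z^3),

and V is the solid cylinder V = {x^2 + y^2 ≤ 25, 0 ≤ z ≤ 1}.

By the divergence theorem,

    ∯_{∂V} F · n dS = ∭_V (∇ · F) dV.

Compute the divergence:
    ∇ · F = ∂F_x/∂x + ∂F_y/∂y + ∂F_z/∂z = 27x^2 + 27y^2 + 27z^2.

In cylindrical coordinates, x = r cos(θ), y = r sin(θ), z = z, dV = r dr dθ dz, with 0 ≤ r ≤ 5, 0 ≤ θ ≤ 2π, 0 ≤ z ≤ 1.

The integrand, after substitution and multiplying by the volume element, becomes (27r^2 + 27z^2) · r, so

    ∭_V (∇·F) dV = ∫_0^{2π} ∫_0^{5} ∫_0^{1} (27r^2 + 27z^2) · r dz dr dθ.

Inner (z from 0 to 1): 27r^3 + 9r.
Middle (r from 0 to 5): 17325/4.
Outer (θ from 0 to 2π): 17325π/2.

Therefore ∯_{∂V} F · n dS = 17325π/2.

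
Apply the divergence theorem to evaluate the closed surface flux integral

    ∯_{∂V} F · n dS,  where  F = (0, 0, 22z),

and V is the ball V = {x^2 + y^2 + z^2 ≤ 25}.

By the divergence theorem,

    ∯_{∂V} F · n dS = ∭_V (∇ · F) dV.

Compute the divergence:
    ∇ · F = ∂F_x/∂x + ∂F_y/∂y + ∂F_z/∂z = 0 + 0 + 22 = 22.

In spherical coordinates, x = ρ sin(φ) cos(θ), y = ρ sin(φ) sin(θ), z = ρ cos(φ), dV = ρ^2 sin(φ) dρ dφ dθ, with 0 ≤ ρ ≤ 5, 0 ≤ φ ≤ π, 0 ≤ θ ≤ 2π.

The integrand, after substitution and multiplying by the volume element, becomes (22) · ρ^2 sin(φ), so

    ∭_V (∇·F) dV = ∫_0^{2π} ∫_0^{π} ∫_0^{5} (22) · ρ^2 sin(φ) dρ dφ dθ.

Inner (ρ from 0 to 5): 2750sin(φ)/3.
Middle (φ from 0 to π): 5500/3.
Outer (θ from 0 to 2π): 11000π/3.

Therefore ∯_{∂V} F · n dS = 11000π/3.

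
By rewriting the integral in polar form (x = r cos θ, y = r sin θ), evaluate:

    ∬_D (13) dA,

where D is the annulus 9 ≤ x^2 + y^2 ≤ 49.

The region D is 3 ≤ r ≤ 7, 0 ≤ θ ≤ 2π in polar coordinates, where x = r cos(θ), y = r sin(θ), and dA = r dr dθ.

Under the substitution, the integrand becomes 13, so

    ∬_D (13) dA = ∫_{0}^{2π} ∫_{3}^{7} (13) · r dr dθ.

Inner integral (in r): ∫_{3}^{7} (13) · r dr = 260.

Outer integral (in θ): ∫_{0}^{2π} (260) dθ = 520π.

Therefore ∬_D (13) dA = 520π.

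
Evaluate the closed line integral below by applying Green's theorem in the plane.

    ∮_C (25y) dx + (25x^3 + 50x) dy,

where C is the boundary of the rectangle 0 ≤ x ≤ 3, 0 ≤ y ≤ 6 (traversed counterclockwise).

Green's theorem converts the closed line integral into a double integral over the enclosed region D:

    ∮_C P dx + Q dy = ∬_D (∂Q/∂x - ∂P/∂y) dA.

Here P = 25y, Q = 25x^3 + 50x, so

    ∂Q/∂x = 75x^2 + 50,    ∂P/∂y = 25,
    ∂Q/∂x - ∂P/∂y = 75x^2 + 25.

D is the region 0 ≤ x ≤ 3, 0 ≤ y ≤ 6. Evaluating the double integral:

    ∬_D (75x^2 + 25) dA = ∫_0^{3} ∫_0^{6} (75x^2 + 25) dy dx.

Inner (y from 0 to 6): 450x^2 + 150.
Outer (x from 0 to 3): 4500.

Therefore ∮_C P dx + Q dy = 4500.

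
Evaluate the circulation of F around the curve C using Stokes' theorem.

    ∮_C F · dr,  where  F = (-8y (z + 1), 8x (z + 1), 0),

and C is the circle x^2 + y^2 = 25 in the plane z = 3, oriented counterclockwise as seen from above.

Let S be the flat disk x^2 + y^2 ≤ 25 in the plane z = 3, with upward unit normal n̂ = ẑ. By Stokes' theorem,

    ∮_C F · dr = ∬_S (∇ × F) · n̂ dS = ∬_D (curl F)_z dA,

where D is the disk x^2 + y^2 ≤ 25.

Compute the curl of F = (-8y (z + 1), 8x (z + 1), 0):
    (∇ × F)_x = ∂F_z/∂y - ∂F_y/∂z = -8x,
    (∇ × F)_y = ∂F_x/∂z - ∂F_z/∂x = -8y,
    (∇ × F)_z = ∂F_y/∂x - ∂F_x/∂y = 16z + 16.

On z = 3, (curl F)_z = 64.

Convert to polar (x = r cos θ, y = r sin θ, dA = r dr dθ); the integrand becomes 64, so

    ∬_D (curl F)_z dA = ∫_0^{2π} ∫_0^{5} (64) · r dr dθ.

Inner (r from 0 to 5): 800.
Outer (θ from 0 to 2π): 1600π.

Therefore ∮_C F · dr = 1600π.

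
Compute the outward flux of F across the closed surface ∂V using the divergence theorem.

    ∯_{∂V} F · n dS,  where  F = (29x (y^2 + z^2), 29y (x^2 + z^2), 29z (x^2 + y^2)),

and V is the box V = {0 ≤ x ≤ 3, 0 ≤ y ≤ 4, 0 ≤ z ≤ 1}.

By the divergence theorem,

    ∯_{∂V} F · n dS = ∭_V (∇ · F) dV.

Compute the divergence:
    ∇ · F = ∂F_x/∂x + ∂F_y/∂y + ∂F_z/∂z = 29y^2 + 29z^2 + 29x^2 + 29z^2 + 29x^2 + 29y^2 = 58x^2 + 58y^2 + 58z^2.

V is a rectangular box, so dV = dx dy dz with 0 ≤ x ≤ 3, 0 ≤ y ≤ 4, 0 ≤ z ≤ 1.

Integrate (58x^2 + 58y^2 + 58z^2) over V as an iterated integral:

    ∭_V (∇·F) dV = ∫_0^{3} ∫_0^{4} ∫_0^{1} (58x^2 + 58y^2 + 58z^2) dz dy dx.

Inner (z from 0 to 1): 58x^2 + 58y^2 + 58/3.
Middle (y from 0 to 4): 232x^2 + 3944/3.
Outer (x from 0 to 3): 6032.

Therefore ∯_{∂V} F · n dS = 6032.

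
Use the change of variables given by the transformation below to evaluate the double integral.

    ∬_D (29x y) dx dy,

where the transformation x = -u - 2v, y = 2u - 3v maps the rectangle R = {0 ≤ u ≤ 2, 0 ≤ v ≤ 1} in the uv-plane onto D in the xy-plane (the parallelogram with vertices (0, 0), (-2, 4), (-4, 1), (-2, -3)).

Compute the Jacobian determinant of (x, y) with respect to (u, v):

    ∂(x,y)/∂(u,v) = | -1  -2 | = (-1)(-3) - (-2)(2) = 7.
                   | 2  -3 |

Its absolute value is |J| = 7 (the area scaling factor).

Substituting x = -u - 2v, y = 2u - 3v into the integrand,

    29x y → -58u^2 - 29u v + 174v^2,

so the integral becomes

    ∬_R (-58u^2 - 29u v + 174v^2) · |J| du dv = ∫_0^2 ∫_0^1 (-406u^2 - 203u v + 1218v^2) dv du.

Inner (v): -406u^2 - 203u/2 + 406.
Outer (u): -1421/3.

Therefore ∬_D (29x y) dx dy = -1421/3.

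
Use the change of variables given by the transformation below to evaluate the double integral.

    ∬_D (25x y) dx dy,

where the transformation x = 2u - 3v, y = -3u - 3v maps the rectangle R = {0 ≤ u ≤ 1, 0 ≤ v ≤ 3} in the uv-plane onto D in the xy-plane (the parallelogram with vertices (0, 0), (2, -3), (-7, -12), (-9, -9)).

Compute the Jacobian determinant of (x, y) with respect to (u, v):

    ∂(x,y)/∂(u,v) = | 2  -3 | = (2)(-3) - (-3)(-3) = -15.
                   | -3  -3 |

Its absolute value is |J| = 15 (the area scaling factor).

Substituting x = 2u - 3v, y = -3u - 3v into the integrand,

    25x y → -150u^2 + 75u v + 225v^2,

so the integral becomes

    ∬_R (-150u^2 + 75u v + 225v^2) · |J| du dv = ∫_0^1 ∫_0^3 (-2250u^2 + 1125u v + 3375v^2) dv du.

Inner (v): -6750u^2 + 10125u/2 + 30375.
Outer (u): 122625/4.

Therefore ∬_D (25x y) dx dy = 122625/4.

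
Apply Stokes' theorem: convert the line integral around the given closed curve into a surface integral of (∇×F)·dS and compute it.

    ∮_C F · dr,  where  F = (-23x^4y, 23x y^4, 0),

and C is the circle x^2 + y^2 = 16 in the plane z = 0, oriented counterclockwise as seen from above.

Let S be the flat disk x^2 + y^2 ≤ 16 in the plane z = 0, with upward unit normal n̂ = ẑ. By Stokes' theorem,

    ∮_C F · dr = ∬_S (∇ × F) · n̂ dS = ∬_D (curl F)_z dA,

where D is the disk x^2 + y^2 ≤ 16.

Compute the curl of F = (-23x^4y, 23x y^4, 0):
    (∇ × F)_x = ∂F_z/∂y - ∂F_y/∂z = 0,
    (∇ × F)_y = ∂F_x/∂z - ∂F_z/∂x = 0,
    (∇ × F)_z = ∂F_y/∂x - ∂F_x/∂y = 23x^4 + 23y^4.

On z = 0, (curl F)_z = 23x^4 + 23y^4.

Convert to polar (x = r cos θ, y = r sin θ, dA = r dr dθ); the integrand becomes 23r^4(sin(θ)^4 + cos(θ)^4), so

    ∬_D (curl F)_z dA = ∫_0^{2π} ∫_0^{4} (23r^4(sin(θ)^4 + cos(θ)^4)) · r dr dθ.

Inner (r from 0 to 4): 47104sin(θ)^4/3 + 47104cos(θ)^4/3.
Outer (θ from 0 to 2π): 23552π.

Therefore ∮_C F · dr = 23552π.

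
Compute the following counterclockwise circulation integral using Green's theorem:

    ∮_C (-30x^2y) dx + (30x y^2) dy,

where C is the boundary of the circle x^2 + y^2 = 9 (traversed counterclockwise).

Green's theorem converts the closed line integral into a double integral over the enclosed region D:

    ∮_C P dx + Q dy = ∬_D (∂Q/∂x - ∂P/∂y) dA.

Here P = -30x^2y, Q = 30x y^2, so

    ∂Q/∂x = 30y^2,    ∂P/∂y = -30x^2,
    ∂Q/∂x - ∂P/∂y = 30x^2 + 30y^2.

D is the region x^2 + y^2 ≤ 9. Evaluating the double integral:

In polar coordinates (x = r cos θ, y = r sin θ, dA = r dr dθ) the integrand becomes 30r^2, so

    ∬_D (30x^2 + 30y^2) dA = ∫_0^{2π} ∫_0^{3} (30r^2) · r dr dθ.

Inner (r from 0 to 3): 1215/2.
Outer (θ from 0 to 2π): 1215π.

Therefore ∮_C P dx + Q dy = 1215π.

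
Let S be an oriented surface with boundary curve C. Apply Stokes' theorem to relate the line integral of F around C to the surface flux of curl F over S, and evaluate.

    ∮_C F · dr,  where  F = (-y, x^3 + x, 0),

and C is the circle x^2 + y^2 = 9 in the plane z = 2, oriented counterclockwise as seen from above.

Let S be the flat disk x^2 + y^2 ≤ 9 in the plane z = 2, with upward unit normal n̂ = ẑ. By Stokes' theorem,

    ∮_C F · dr = ∬_S (∇ × F) · n̂ dS = ∬_D (curl F)_z dA,

where D is the disk x^2 + y^2 ≤ 9.

Compute the curl of F = (-y, x^3 + x, 0):
    (∇ × F)_x = ∂F_z/∂y - ∂F_y/∂z = 0,
    (∇ × F)_y = ∂F_x/∂z - ∂F_z/∂x = 0,
    (∇ × F)_z = ∂F_y/∂x - ∂F_x/∂y = 3x^2 + 2.

On z = 2, (curl F)_z = 3x^2 + 2.

Convert to polar (x = r cos θ, y = r sin θ, dA = r dr dθ); the integrand becomes 3r^2cos(θ)^2 + 2, so

    ∬_D (curl F)_z dA = ∫_0^{2π} ∫_0^{3} (3r^2cos(θ)^2 + 2) · r dr dθ.

Inner (r from 0 to 3): 243cos(θ)^2/4 + 9.
Outer (θ from 0 to 2π): 315π/4.

Therefore ∮_C F · dr = 315π/4.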